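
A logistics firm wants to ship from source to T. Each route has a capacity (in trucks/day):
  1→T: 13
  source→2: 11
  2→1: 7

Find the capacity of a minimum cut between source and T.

7

Max flow = 7 (via 1 augmenting path).
In the residual at optimum, the set reachable from source is {2, source}.
Cut edges: 2→1 (cap 7). Sum = 7.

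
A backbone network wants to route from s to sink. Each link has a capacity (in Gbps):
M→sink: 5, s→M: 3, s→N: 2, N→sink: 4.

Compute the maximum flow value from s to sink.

5

Augment s→M→sink: bottleneck 3. Total 3.
Augment s→N→sink: bottleneck 2. Total 5.
No augmenting path remains in the residual graph.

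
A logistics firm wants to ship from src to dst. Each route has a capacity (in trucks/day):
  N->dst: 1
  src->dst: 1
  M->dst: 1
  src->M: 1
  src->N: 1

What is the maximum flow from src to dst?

3

Augment src->dst: bottleneck 1. Total 1.
Augment src->N->dst: bottleneck 1. Total 2.
Augment src->M->dst: bottleneck 1. Total 3.
No augmenting path remains in the residual graph.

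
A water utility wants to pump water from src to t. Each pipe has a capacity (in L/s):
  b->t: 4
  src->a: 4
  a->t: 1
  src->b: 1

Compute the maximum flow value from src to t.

Augment src->a->t: bottleneck 1. Total 1.
Augment src->b->t: bottleneck 1. Total 2.
No augmenting path remains in the residual graph.

2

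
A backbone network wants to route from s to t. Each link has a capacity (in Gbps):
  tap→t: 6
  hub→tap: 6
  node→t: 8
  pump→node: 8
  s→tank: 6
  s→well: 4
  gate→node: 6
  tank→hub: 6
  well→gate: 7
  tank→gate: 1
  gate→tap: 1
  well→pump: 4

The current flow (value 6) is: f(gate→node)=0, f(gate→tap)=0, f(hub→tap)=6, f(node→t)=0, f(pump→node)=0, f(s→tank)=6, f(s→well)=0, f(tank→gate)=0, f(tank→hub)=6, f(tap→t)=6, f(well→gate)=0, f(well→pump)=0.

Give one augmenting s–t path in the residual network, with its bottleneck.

Residual along s→well→gate→node→t: s→well: 4, well→gate: 7, gate→node: 6, node→t: 8.
Bottleneck = min = 4.

s→well→gate→node→t, bottleneck 4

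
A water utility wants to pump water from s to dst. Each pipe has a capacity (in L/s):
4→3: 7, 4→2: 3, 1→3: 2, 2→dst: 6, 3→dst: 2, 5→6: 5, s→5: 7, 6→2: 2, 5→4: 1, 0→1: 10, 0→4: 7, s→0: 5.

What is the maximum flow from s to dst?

7

Augment s→5→6→2→dst: bottleneck 2. Total 2.
Augment s→5→4→2→dst: bottleneck 1. Total 3.
Augment s→0→4→2→dst: bottleneck 2. Total 5.
Augment s→0→4→3→dst: bottleneck 2. Total 7.
No augmenting path remains in the residual graph.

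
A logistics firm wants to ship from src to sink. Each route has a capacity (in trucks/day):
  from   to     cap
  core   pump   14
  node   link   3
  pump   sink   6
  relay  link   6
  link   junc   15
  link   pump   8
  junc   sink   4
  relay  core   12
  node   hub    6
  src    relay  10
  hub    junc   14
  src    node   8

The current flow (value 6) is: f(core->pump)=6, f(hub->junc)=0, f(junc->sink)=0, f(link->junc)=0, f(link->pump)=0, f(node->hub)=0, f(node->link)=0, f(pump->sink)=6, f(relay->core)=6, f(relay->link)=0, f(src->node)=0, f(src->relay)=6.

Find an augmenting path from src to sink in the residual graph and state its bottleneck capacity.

src->relay->link->junc->sink, bottleneck 4

Residual along src->relay->link->junc->sink: src->relay: 4, relay->link: 6, link->junc: 15, junc->sink: 4.
Bottleneck = min = 4.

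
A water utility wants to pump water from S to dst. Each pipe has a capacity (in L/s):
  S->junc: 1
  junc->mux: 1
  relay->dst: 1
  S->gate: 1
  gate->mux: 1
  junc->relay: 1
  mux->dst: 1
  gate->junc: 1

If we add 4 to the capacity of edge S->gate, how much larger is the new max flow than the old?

0

Original max flow = 2.
Even with extra capacity on S->gate, another cut of capacity 2 remains binding.
New max flow = 2. Increase = 0.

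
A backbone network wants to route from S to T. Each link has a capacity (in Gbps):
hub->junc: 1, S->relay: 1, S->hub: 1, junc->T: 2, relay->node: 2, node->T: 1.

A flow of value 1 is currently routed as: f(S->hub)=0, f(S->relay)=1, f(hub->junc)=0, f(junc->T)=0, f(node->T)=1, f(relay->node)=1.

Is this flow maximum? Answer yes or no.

No

Residual path S->hub->junc->T has bottleneck 1 > 0.
Pushing 1 along it raises the flow to 2, so the given flow is not maximum.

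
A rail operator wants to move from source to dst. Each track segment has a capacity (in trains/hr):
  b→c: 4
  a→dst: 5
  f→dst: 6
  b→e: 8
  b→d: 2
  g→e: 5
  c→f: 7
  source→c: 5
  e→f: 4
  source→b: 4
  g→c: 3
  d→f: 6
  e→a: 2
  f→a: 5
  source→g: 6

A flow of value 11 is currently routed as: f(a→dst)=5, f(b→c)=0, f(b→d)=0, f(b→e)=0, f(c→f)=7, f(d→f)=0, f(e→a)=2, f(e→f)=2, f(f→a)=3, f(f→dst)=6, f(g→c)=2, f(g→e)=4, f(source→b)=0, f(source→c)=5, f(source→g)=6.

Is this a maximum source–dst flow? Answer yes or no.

Residual reachable from source: {a, b, c, d, e, f, g, source}; dst is not reachable.
Saturated cut: f→dst, a→dst with total capacity 11 = current flow value. Flow is maximum.

Yes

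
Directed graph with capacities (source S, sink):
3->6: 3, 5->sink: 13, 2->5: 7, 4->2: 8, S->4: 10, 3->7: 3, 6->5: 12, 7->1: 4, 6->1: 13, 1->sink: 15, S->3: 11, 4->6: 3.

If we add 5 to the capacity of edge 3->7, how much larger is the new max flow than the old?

1

Original max flow = 16.
After raising cap(3->7), augmenting paths through that edge carry 1 more unit.
New max flow = 17. Increase = 1.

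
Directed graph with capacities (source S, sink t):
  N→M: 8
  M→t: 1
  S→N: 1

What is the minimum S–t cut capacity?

1

Max flow = 1 (via 1 augmenting path).
In the residual at optimum, the set reachable from S is {S}.
Cut edges: S→N (cap 1). Sum = 1.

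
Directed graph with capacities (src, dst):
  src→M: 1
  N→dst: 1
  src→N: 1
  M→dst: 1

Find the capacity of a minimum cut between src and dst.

2

Max flow = 2 (via 2 augmenting paths).
In the residual at optimum, the set reachable from src is {src}.
Cut edges: src→M (cap 1), src→N (cap 1). Sum = 2.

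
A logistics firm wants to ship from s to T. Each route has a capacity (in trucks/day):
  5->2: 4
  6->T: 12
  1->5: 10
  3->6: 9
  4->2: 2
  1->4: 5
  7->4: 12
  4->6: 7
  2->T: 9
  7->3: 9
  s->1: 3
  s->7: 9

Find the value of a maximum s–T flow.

12

Augment s->1->5->2->T: bottleneck 3. Total 3.
Augment s->7->4->2->T: bottleneck 2. Total 5.
Augment s->7->4->6->T: bottleneck 7. Total 12.
No augmenting path remains in the residual graph.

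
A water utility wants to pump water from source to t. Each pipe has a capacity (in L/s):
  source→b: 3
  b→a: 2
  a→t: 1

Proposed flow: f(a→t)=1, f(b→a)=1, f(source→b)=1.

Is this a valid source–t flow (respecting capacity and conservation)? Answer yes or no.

Every edge has 0 ≤ f(e) ≤ cap(e).
At each intermediate node, inflow equals outflow.

Yes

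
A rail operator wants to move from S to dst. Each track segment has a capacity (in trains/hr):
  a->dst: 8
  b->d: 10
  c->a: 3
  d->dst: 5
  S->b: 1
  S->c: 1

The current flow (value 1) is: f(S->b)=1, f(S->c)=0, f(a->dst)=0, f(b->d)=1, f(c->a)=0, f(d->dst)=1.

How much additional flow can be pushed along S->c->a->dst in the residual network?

1

Residual capacities along the path: S->c: 1, c->a: 3, a->dst: 8.
Minimum is 1.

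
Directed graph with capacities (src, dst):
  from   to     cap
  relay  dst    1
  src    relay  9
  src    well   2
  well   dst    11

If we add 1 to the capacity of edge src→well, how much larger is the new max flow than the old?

Original max flow = 3.
After raising cap(src→well), augmenting paths through that edge carry 1 more unit.
New max flow = 4. Increase = 1.

1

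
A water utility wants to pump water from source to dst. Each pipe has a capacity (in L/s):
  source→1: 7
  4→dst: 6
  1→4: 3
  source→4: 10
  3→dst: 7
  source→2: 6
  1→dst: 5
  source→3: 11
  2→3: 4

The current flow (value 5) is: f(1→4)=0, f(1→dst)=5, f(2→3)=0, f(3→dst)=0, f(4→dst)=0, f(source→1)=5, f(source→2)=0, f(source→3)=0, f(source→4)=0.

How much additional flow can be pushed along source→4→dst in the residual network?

6

Residual capacities along the path: source→4: 10, 4→dst: 6.
Minimum is 6.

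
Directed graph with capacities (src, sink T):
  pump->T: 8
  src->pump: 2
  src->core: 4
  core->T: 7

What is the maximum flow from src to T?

6

Augment src->core->T: bottleneck 4. Total 4.
Augment src->pump->T: bottleneck 2. Total 6.
No augmenting path remains in the residual graph.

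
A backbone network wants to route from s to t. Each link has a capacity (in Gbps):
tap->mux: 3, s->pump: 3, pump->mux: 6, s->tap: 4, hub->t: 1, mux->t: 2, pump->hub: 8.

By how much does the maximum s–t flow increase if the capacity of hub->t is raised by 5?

Original max flow = 3.
After raising cap(hub->t), augmenting paths through that edge carry 2 more units.
New max flow = 5. Increase = 2.

2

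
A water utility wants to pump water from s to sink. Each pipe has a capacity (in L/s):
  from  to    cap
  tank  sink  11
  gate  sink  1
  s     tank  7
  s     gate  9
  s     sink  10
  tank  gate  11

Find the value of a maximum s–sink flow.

18

Augment s→sink: bottleneck 10. Total 10.
Augment s→tank→sink: bottleneck 7. Total 17.
Augment s→gate→sink: bottleneck 1. Total 18.
No augmenting path remains in the residual graph.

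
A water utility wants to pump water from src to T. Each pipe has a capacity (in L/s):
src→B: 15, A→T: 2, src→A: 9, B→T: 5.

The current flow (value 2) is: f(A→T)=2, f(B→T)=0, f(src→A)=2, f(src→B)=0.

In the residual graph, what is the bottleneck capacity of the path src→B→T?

5

Residual capacities along the path: src→B: 15, B→T: 5.
Minimum is 5.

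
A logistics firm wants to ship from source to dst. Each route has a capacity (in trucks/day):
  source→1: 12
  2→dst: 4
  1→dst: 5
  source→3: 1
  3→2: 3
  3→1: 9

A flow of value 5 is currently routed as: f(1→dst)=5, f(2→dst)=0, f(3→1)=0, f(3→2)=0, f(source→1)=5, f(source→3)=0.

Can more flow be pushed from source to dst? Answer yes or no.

Yes

Residual path source→3→2→dst has bottleneck 1 > 0.
Pushing 1 along it raises the flow to 6, so the given flow is not maximum.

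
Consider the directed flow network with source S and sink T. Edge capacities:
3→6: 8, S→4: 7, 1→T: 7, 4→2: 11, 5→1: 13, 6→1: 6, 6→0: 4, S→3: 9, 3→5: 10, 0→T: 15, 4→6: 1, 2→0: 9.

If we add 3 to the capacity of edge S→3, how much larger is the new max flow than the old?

2

Original max flow = 16.
After raising cap(S→3), augmenting paths through that edge carry 2 more units.
New max flow = 18. Increase = 2.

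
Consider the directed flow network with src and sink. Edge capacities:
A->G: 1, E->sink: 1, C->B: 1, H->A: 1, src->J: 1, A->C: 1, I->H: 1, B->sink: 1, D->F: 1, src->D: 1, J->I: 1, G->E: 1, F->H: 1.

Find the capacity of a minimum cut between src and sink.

Max flow = 1 (via 1 augmenting path).
In the residual at optimum, the set reachable from src is {D, F, H, I, J, src}.
Cut edges: H->A (cap 1). Sum = 1.

1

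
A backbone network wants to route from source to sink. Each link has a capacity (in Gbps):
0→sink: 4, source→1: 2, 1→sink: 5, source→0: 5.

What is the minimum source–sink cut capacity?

Max flow = 6 (via 2 augmenting paths).
In the residual at optimum, the set reachable from source is {0, source}.
Cut edges: source→1 (cap 2), 0→sink (cap 4). Sum = 6.

6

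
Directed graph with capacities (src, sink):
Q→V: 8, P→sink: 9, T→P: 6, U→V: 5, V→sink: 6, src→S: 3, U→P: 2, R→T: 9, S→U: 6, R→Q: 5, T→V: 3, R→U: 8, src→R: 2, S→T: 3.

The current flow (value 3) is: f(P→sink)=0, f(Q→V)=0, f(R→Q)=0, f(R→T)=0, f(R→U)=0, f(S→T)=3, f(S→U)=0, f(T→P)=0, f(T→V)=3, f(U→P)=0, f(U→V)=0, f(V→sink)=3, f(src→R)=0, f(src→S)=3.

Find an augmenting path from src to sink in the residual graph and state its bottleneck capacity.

Residual along src→R→U→V→sink: src→R: 2, R→U: 8, U→V: 5, V→sink: 3.
Bottleneck = min = 2.

src→R→U→V→sink, bottleneck 2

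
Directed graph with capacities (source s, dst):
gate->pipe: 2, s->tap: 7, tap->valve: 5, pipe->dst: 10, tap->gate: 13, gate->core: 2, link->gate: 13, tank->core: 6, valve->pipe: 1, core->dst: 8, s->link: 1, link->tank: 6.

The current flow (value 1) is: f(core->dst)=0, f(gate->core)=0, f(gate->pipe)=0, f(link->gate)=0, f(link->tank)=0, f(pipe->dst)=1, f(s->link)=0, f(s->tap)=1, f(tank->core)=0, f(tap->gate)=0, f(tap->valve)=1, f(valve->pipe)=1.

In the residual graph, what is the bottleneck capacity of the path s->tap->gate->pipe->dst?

2

Residual capacities along the path: s->tap: 6, tap->gate: 13, gate->pipe: 2, pipe->dst: 9.
Minimum is 2.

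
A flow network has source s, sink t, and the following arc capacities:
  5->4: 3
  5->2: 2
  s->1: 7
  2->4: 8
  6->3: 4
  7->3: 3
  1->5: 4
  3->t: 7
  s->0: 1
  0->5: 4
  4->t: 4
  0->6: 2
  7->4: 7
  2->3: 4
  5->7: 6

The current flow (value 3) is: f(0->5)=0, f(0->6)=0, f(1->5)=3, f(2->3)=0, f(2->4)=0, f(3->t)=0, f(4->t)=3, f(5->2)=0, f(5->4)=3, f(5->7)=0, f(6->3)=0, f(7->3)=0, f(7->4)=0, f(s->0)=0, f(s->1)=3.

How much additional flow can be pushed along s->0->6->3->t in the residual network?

1

Residual capacities along the path: s->0: 1, 0->6: 2, 6->3: 4, 3->t: 7.
Minimum is 1.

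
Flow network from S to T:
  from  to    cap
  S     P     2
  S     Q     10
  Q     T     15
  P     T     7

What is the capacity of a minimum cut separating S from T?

Max flow = 12 (via 2 augmenting paths).
In the residual at optimum, the set reachable from S is {S}.
Cut edges: S->P (cap 2), S->Q (cap 10). Sum = 12.

12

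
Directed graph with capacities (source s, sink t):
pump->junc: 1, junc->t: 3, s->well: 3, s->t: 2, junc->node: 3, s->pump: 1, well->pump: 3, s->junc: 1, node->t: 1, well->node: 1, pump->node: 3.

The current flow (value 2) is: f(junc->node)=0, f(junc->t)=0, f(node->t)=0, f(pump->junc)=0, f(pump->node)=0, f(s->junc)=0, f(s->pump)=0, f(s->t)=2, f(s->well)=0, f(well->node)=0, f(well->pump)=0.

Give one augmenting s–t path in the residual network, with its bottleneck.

s->junc->t, bottleneck 1

Residual along s->junc->t: s->junc: 1, junc->t: 3.
Bottleneck = min = 1.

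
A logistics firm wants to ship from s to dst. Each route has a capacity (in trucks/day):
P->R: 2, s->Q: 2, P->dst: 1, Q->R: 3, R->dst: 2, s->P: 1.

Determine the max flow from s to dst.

3

Augment s->P->dst: bottleneck 1. Total 1.
Augment s->Q->R->dst: bottleneck 2. Total 3.
No augmenting path remains in the residual graph.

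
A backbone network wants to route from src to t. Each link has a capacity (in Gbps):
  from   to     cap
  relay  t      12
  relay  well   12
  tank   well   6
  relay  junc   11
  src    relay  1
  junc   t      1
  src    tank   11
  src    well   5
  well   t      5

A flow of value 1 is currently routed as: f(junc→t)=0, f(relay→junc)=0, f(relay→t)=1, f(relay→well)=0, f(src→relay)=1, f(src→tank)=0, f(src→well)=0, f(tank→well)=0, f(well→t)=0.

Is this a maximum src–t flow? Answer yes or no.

No

Residual path src→well→t has bottleneck 5 > 0.
Pushing 5 along it raises the flow to 6, so the given flow is not maximum.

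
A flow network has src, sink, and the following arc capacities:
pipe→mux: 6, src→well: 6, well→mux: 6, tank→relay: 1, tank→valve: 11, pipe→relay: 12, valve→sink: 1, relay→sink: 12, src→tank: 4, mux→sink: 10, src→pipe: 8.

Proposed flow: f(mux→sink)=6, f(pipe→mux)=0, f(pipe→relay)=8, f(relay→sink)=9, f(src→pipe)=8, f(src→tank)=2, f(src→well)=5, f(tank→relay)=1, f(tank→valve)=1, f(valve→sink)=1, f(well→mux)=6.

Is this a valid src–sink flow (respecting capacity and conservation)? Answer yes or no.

Conservation fails at well: inflow 5 ≠ outflow 6.

No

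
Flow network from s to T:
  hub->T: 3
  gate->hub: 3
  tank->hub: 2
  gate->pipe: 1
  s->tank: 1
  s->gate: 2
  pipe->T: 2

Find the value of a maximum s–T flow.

Augment s->tank->hub->T: bottleneck 1. Total 1.
Augment s->gate->hub->T: bottleneck 2. Total 3.
No augmenting path remains in the residual graph.

3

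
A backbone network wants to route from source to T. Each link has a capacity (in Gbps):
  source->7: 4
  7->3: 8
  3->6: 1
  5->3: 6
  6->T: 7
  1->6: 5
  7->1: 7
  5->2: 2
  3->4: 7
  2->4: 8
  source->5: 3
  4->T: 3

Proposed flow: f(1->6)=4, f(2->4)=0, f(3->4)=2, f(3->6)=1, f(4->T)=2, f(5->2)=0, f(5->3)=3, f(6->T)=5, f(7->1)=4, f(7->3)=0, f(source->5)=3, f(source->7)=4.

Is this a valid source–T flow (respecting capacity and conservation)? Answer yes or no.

Yes

Every edge has 0 ≤ f(e) ≤ cap(e).
At each intermediate node, inflow equals outflow.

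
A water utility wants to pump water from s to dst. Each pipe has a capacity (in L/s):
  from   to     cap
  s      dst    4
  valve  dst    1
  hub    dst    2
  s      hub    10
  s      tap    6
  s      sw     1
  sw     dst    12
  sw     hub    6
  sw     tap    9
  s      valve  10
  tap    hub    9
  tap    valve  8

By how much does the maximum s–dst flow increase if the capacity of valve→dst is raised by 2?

Original max flow = 8.
After raising cap(valve→dst), augmenting paths through that edge carry 2 more units.
New max flow = 10. Increase = 2.

2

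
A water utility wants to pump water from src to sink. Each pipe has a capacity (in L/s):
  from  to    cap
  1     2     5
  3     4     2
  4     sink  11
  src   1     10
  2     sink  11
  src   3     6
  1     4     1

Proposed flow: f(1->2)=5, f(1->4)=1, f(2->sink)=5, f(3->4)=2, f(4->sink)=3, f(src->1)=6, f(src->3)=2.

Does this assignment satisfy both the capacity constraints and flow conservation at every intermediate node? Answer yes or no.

Yes

Every edge has 0 ≤ f(e) ≤ cap(e).
At each intermediate node, inflow equals outflow.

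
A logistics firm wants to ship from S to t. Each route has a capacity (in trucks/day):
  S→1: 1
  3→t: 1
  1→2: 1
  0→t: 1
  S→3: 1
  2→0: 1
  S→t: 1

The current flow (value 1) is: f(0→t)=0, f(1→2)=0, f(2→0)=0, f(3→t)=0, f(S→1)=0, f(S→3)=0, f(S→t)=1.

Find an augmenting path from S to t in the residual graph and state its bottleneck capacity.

S→3→t, bottleneck 1

Residual along S→3→t: S→3: 1, 3→t: 1.
Bottleneck = min = 1.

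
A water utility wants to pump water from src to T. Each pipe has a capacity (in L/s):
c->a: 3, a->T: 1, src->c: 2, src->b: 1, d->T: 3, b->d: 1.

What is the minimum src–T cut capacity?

2

Max flow = 2 (via 2 augmenting paths).
In the residual at optimum, the set reachable from src is {a, c, src}.
Cut edges: src->b (cap 1), a->T (cap 1). Sum = 2.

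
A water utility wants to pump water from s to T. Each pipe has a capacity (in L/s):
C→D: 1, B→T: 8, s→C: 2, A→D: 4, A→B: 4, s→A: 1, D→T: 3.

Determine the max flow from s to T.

Augment s→C→D→T: bottleneck 1. Total 1.
Augment s→A→D→T: bottleneck 1. Total 2.
No augmenting path remains in the residual graph.

2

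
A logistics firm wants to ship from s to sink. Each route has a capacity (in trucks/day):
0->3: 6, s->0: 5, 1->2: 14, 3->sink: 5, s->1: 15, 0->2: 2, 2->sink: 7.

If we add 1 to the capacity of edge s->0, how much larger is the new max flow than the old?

0

Original max flow = 12.
Even with extra capacity on s->0, another cut of capacity 12 remains binding.
New max flow = 12. Increase = 0.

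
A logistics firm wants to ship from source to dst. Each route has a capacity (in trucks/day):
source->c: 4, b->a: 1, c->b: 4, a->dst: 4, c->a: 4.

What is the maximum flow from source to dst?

Augment source->c->a->dst: bottleneck 4. Total 4.
No augmenting path remains in the residual graph.

4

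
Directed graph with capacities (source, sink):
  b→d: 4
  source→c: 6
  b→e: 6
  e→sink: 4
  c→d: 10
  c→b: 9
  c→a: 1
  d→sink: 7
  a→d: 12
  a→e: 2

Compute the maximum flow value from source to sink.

Augment source→c→d→sink: bottleneck 6. Total 6.
No augmenting path remains in the residual graph.

6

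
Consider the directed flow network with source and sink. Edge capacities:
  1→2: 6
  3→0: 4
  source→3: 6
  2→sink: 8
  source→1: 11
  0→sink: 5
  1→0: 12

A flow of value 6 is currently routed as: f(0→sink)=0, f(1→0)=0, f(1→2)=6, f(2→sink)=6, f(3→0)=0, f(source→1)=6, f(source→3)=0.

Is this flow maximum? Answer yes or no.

Residual path source→1→0→sink has bottleneck 5 > 0.
Pushing 5 along it raises the flow to 11, so the given flow is not maximum.

No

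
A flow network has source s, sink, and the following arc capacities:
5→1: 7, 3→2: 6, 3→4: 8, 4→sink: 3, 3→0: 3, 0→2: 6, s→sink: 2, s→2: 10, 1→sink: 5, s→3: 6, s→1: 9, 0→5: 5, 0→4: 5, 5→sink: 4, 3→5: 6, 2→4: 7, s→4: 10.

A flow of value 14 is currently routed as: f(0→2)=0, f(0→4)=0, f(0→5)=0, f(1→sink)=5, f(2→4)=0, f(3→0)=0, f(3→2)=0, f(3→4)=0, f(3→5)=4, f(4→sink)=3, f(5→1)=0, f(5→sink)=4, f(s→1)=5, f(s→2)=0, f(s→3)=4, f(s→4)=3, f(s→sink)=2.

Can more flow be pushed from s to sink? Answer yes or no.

Residual reachable from s: {0, 1, 2, 3, 4, 5, s}; sink is not reachable.
Saturated cut: s→sink, 5→sink, 1→sink, 4→sink with total capacity 14 = current flow value. Flow is maximum.

No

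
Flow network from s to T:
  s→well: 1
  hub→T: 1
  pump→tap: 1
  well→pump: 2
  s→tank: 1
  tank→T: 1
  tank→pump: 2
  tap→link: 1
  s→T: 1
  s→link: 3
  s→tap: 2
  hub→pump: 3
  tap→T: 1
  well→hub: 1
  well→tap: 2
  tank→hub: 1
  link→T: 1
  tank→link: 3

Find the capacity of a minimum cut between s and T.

5

Max flow = 5 (via 5 augmenting paths).
In the residual at optimum, the set reachable from s is {link, s, tap}.
Cut edges: s→well (cap 1), s→tank (cap 1), s→T (cap 1), tap→T (cap 1), link→T (cap 1). Sum = 5.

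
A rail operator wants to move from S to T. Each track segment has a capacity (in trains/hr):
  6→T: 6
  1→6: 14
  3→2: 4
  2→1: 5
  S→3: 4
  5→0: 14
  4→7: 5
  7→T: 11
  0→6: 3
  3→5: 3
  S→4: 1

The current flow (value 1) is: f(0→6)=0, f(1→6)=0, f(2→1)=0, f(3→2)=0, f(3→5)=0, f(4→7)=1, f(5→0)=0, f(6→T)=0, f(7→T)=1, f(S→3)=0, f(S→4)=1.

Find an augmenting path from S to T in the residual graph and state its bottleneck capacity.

S→3→5→0→6→T, bottleneck 3

Residual along S→3→5→0→6→T: S→3: 4, 3→5: 3, 5→0: 14, 0→6: 3, 6→T: 6.
Bottleneck = min = 3.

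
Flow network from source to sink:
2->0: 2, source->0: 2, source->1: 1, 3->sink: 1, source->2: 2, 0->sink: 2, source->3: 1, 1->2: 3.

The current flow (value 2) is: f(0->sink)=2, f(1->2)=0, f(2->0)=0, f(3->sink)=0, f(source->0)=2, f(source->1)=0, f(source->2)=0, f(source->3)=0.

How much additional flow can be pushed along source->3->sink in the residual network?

1

Residual capacities along the path: source->3: 1, 3->sink: 1.
Minimum is 1.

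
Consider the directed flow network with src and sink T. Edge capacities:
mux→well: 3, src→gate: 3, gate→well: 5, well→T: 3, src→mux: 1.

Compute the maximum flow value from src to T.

3

Augment src→mux→well→T: bottleneck 1. Total 1.
Augment src→gate→well→T: bottleneck 2. Total 3.
No augmenting path remains in the residual graph.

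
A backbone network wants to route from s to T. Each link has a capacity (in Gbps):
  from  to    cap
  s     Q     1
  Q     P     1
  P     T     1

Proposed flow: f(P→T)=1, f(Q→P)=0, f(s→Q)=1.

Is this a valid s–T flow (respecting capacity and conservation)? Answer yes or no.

No

Conservation fails at Q: inflow 1 ≠ outflow 0.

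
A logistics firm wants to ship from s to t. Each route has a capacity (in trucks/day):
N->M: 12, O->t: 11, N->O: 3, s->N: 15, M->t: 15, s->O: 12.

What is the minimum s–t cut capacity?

Max flow = 23 (via 2 augmenting paths).
In the residual at optimum, the set reachable from s is {N, O, s}.
Cut edges: N->M (cap 12), O->t (cap 11). Sum = 23.

23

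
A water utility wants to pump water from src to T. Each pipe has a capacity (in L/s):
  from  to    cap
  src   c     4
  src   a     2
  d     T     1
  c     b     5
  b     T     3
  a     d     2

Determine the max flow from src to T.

Augment src->c->b->T: bottleneck 3. Total 3.
Augment src->a->d->T: bottleneck 1. Total 4.
No augmenting path remains in the residual graph.

4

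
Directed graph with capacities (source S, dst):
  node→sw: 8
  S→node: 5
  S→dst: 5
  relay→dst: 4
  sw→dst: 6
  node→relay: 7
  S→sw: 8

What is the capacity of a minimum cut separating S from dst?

Max flow = 15 (via 3 augmenting paths).
In the residual at optimum, the set reachable from S is {S, node, relay, sw}.
Cut edges: S→dst (cap 5), sw→dst (cap 6), relay→dst (cap 4). Sum = 15.

15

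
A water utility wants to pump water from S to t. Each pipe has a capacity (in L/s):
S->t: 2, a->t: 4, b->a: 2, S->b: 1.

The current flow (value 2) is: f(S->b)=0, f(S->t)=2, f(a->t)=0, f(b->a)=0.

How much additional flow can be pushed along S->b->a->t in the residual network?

Residual capacities along the path: S->b: 1, b->a: 2, a->t: 4.
Minimum is 1.

1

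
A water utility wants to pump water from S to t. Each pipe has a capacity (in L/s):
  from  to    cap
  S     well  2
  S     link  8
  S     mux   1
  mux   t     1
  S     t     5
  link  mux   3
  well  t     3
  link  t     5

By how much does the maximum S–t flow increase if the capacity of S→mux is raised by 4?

Original max flow = 13.
Edge S→mux does not cross the min cut (source side {S, link, mux}), so extra capacity there cannot help.
New max flow = 13. Increase = 0.

0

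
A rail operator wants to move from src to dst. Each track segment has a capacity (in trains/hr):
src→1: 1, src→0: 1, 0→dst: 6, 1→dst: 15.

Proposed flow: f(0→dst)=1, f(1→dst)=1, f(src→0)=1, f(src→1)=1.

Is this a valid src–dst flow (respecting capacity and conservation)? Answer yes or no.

Yes

Every edge has 0 ≤ f(e) ≤ cap(e).
At each intermediate node, inflow equals outflow.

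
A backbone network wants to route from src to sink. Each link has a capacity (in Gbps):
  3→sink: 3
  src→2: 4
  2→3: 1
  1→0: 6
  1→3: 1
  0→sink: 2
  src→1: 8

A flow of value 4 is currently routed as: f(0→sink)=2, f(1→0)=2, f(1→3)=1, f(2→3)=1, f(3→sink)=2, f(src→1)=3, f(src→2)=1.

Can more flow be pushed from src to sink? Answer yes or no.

No

Residual reachable from src: {0, 1, 2, src}; sink is not reachable.
Saturated cut: 1→3, 0→sink, 2→3 with total capacity 4 = current flow value. Flow is maximum.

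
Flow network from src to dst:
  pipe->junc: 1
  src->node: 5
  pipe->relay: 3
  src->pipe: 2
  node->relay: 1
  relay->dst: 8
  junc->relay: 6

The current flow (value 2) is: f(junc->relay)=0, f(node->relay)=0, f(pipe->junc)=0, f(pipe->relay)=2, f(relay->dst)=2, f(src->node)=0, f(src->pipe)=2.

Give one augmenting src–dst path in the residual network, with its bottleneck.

Residual along src->node->relay->dst: src->node: 5, node->relay: 1, relay->dst: 6.
Bottleneck = min = 1.

src->node->relay->dst, bottleneck 1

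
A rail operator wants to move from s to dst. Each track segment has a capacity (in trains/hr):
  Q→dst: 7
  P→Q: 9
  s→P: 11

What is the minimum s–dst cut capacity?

Max flow = 7 (via 1 augmenting path).
In the residual at optimum, the set reachable from s is {P, Q, s}.
Cut edges: Q→dst (cap 7). Sum = 7.

7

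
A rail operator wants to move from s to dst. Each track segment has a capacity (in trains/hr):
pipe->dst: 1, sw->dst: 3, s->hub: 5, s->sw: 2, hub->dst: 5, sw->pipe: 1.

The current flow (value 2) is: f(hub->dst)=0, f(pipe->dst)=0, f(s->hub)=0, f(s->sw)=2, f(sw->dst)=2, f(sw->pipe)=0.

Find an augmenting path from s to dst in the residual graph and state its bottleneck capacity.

Residual along s->hub->dst: s->hub: 5, hub->dst: 5.
Bottleneck = min = 5.

s->hub->dst, bottleneck 5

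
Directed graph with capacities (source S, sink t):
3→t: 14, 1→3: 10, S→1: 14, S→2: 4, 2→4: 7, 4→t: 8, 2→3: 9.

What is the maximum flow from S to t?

14

Augment S→1→3→t: bottleneck 10. Total 10.
Augment S→2→3→t: bottleneck 4. Total 14.
No augmenting path remains in the residual graph.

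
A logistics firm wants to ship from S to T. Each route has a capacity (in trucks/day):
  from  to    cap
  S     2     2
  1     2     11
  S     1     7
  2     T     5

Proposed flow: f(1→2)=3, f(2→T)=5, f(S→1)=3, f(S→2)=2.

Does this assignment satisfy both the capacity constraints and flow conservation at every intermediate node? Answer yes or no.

Yes

Every edge has 0 ≤ f(e) ≤ cap(e).
At each intermediate node, inflow equals outflow.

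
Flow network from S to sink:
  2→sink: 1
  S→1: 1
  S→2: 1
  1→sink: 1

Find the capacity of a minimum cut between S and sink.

2

Max flow = 2 (via 2 augmenting paths).
In the residual at optimum, the set reachable from S is {S}.
Cut edges: S→1 (cap 1), S→2 (cap 1). Sum = 2.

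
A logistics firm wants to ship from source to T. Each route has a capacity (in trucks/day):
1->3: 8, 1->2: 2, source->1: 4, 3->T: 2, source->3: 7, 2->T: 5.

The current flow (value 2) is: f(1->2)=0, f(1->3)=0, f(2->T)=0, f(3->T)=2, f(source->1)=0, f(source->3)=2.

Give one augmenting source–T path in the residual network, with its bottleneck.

source->1->2->T, bottleneck 2

Residual along source->1->2->T: source->1: 4, 1->2: 2, 2->T: 5.
Bottleneck = min = 2.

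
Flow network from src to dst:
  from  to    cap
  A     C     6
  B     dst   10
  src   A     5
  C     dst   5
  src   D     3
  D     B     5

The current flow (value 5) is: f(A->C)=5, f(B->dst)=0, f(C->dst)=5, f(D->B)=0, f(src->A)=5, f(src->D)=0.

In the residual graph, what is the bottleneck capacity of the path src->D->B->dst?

3

Residual capacities along the path: src->D: 3, D->B: 5, B->dst: 10.
Minimum is 3.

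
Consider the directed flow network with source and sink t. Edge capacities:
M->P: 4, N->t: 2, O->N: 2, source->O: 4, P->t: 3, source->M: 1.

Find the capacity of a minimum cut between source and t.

Max flow = 3 (via 2 augmenting paths).
In the residual at optimum, the set reachable from source is {O, source}.
Cut edges: O->N (cap 2), source->M (cap 1). Sum = 3.

3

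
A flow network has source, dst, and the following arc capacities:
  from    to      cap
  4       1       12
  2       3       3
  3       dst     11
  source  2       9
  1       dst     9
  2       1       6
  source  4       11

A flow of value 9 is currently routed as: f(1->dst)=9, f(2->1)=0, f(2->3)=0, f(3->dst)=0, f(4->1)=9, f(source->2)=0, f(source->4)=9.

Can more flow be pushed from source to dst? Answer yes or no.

Yes

Residual path source->2->3->dst has bottleneck 3 > 0.
Pushing 3 along it raises the flow to 12, so the given flow is not maximum.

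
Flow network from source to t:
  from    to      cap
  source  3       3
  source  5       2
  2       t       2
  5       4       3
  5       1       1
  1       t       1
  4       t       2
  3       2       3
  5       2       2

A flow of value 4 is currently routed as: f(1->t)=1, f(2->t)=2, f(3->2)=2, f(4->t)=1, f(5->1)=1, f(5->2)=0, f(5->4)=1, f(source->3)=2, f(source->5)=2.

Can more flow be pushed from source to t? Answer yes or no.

No

Residual reachable from source: {2, 3, source}; t is not reachable.
Saturated cut: source->5, 2->t with total capacity 4 = current flow value. Flow is maximum.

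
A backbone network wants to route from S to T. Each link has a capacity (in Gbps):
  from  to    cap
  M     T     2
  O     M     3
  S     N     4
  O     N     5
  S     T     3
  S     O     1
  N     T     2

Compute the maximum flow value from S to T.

6

Augment S->T: bottleneck 3. Total 3.
Augment S->N->T: bottleneck 2. Total 5.
Augment S->O->M->T: bottleneck 1. Total 6.
No augmenting path remains in the residual graph.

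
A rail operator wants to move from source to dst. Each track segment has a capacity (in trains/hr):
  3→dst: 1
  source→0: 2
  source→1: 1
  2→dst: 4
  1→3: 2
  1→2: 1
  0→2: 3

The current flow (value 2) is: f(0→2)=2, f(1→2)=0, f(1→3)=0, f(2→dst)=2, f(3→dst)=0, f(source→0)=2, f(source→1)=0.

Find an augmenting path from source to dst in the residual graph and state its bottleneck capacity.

source→1→2→dst, bottleneck 1

Residual along source→1→2→dst: source→1: 1, 1→2: 1, 2→dst: 2.
Bottleneck = min = 1.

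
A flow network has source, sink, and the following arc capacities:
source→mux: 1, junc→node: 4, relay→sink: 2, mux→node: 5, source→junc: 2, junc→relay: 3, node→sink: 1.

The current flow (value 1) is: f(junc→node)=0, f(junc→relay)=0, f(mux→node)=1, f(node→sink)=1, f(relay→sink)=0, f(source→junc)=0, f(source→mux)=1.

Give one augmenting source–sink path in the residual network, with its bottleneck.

source→junc→relay→sink, bottleneck 2

Residual along source→junc→relay→sink: source→junc: 2, junc→relay: 3, relay→sink: 2.
Bottleneck = min = 2.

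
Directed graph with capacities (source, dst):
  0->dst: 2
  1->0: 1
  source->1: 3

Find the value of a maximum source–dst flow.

Augment source->1->0->dst: bottleneck 1. Total 1.
No augmenting path remains in the residual graph.

1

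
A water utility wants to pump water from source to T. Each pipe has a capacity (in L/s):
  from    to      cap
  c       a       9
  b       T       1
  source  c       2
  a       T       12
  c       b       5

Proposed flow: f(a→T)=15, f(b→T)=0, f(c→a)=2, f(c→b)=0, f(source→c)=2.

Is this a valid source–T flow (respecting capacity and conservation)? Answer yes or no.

No

Capacity violated on a→T: flow 15 > capacity 12.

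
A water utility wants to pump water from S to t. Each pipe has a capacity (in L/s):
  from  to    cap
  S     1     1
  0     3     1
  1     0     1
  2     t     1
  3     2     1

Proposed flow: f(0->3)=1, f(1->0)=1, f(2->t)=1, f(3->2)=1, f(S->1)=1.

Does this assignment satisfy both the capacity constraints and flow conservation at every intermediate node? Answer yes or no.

Every edge has 0 ≤ f(e) ≤ cap(e).
At each intermediate node, inflow equals outflow.

Yes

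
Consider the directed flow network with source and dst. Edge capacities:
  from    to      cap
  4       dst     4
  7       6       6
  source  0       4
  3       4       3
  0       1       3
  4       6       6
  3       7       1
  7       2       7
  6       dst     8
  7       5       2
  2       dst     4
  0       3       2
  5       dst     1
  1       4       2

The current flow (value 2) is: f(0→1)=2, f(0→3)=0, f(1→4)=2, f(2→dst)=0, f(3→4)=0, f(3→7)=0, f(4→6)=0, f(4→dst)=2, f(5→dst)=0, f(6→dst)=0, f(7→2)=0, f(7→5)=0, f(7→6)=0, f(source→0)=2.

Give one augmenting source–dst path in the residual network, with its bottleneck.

source→0→3→4→dst, bottleneck 2

Residual along source→0→3→4→dst: source→0: 2, 0→3: 2, 3→4: 3, 4→dst: 2.
Bottleneck = min = 2.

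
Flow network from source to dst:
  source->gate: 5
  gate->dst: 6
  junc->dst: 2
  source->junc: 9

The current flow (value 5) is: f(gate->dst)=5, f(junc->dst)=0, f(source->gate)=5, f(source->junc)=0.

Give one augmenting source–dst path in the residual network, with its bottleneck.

source->junc->dst, bottleneck 2

Residual along source->junc->dst: source->junc: 9, junc->dst: 2.
Bottleneck = min = 2.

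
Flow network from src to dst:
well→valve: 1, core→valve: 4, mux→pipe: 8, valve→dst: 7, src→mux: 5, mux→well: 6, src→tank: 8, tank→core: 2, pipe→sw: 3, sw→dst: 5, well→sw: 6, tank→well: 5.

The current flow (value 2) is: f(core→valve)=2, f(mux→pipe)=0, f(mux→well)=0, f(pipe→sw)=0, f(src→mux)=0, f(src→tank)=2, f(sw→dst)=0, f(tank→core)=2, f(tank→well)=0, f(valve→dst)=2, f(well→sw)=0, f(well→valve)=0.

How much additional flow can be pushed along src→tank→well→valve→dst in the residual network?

Residual capacities along the path: src→tank: 6, tank→well: 5, well→valve: 1, valve→dst: 5.
Minimum is 1.

1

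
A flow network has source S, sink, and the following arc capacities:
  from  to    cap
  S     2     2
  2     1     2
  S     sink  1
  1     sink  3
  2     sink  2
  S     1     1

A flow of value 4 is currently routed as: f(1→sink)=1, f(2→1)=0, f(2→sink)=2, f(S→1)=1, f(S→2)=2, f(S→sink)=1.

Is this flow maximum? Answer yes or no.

Yes

Residual reachable from S: {S}; sink is not reachable.
Saturated cut: S→2, S→1, S→sink with total capacity 4 = current flow value. Flow is maximum.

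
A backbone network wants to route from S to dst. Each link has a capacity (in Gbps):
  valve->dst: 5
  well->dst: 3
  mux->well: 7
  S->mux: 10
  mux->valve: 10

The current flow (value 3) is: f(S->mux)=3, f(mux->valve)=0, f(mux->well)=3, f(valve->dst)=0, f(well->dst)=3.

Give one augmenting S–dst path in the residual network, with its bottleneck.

Residual along S->mux->valve->dst: S->mux: 7, mux->valve: 10, valve->dst: 5.
Bottleneck = min = 5.

S->mux->valve->dst, bottleneck 5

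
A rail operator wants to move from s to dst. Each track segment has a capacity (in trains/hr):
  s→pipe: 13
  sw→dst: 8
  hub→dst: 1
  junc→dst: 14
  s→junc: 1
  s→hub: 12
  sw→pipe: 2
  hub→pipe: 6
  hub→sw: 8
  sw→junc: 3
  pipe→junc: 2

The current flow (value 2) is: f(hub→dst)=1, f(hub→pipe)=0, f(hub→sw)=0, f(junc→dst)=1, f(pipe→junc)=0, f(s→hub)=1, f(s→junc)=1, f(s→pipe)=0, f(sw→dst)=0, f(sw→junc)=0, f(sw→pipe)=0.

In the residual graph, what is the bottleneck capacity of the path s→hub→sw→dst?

Residual capacities along the path: s→hub: 11, hub→sw: 8, sw→dst: 8.
Minimum is 8.

8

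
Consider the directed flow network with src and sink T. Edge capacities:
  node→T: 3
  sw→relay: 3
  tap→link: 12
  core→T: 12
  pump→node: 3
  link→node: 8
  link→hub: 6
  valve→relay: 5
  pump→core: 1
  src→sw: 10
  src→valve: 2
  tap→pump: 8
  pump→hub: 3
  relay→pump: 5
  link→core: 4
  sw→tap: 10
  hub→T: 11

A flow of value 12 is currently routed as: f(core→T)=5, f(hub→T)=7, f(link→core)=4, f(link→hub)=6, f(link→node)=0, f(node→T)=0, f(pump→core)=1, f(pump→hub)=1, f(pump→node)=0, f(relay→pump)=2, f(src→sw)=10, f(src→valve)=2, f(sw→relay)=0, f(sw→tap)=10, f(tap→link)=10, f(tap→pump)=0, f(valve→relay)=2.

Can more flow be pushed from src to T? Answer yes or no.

No

Residual reachable from src: {src}; T is not reachable.
Saturated cut: src→valve, src→sw with total capacity 12 = current flow value. Flow is maximum.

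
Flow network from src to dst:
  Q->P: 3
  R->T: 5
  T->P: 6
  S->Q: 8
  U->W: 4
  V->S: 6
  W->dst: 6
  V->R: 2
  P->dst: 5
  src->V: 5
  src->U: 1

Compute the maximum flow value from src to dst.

6

Augment src->U->W->dst: bottleneck 1. Total 1.
Augment src->V->R->T->P->dst: bottleneck 2. Total 3.
Augment src->V->S->Q->P->dst: bottleneck 3. Total 6.
No augmenting path remains in the residual graph.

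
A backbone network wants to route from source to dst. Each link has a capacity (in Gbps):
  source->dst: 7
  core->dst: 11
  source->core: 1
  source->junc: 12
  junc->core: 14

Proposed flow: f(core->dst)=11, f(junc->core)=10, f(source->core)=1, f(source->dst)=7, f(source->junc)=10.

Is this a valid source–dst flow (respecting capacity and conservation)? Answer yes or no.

Every edge has 0 ≤ f(e) ≤ cap(e).
At each intermediate node, inflow equals outflow.

Yes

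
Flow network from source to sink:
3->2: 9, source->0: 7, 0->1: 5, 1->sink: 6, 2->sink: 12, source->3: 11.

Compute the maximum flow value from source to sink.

14

Augment source->3->2->sink: bottleneck 9. Total 9.
Augment source->0->1->sink: bottleneck 5. Total 14.
No augmenting path remains in the residual graph.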